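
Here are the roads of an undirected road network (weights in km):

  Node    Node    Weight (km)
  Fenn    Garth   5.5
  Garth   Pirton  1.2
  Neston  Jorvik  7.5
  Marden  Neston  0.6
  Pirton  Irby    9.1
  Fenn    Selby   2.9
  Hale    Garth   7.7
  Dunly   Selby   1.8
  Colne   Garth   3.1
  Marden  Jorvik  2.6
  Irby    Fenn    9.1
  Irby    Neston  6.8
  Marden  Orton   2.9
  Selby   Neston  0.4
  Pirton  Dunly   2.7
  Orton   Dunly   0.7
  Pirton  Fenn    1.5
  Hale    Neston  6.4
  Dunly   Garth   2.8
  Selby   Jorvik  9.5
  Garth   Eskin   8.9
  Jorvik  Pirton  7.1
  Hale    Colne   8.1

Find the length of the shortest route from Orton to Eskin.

Candidate routes:
Orton → Dunly → Pirton → Garth → Eskin: 0.7+2.7+1.2+8.9 = 13.5
Orton → Dunly → Garth → Eskin: 0.7+2.8+8.9 = 12.4
Cheapest is Orton → Dunly → Garth → Eskin at 12.4 km.

12.4 km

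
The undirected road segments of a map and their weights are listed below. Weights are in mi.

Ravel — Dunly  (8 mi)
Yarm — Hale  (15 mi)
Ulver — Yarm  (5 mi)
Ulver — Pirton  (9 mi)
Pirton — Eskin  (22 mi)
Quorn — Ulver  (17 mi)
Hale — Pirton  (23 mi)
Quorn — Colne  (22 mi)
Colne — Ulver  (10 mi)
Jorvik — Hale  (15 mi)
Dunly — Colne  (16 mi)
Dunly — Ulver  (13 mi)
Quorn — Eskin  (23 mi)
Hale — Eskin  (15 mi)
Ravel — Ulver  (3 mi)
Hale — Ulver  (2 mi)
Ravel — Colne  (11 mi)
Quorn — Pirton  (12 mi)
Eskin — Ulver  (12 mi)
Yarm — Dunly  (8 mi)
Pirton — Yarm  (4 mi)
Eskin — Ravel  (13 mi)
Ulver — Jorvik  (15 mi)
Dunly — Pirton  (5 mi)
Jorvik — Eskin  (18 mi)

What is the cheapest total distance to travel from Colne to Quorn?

22 mi

Settle nodes by increasing distance from Colne:
Colne: 0
Ulver: 10  (via Colne)
Ravel: 11  (via Colne)
Hale: 12  (via Ulver)
Yarm: 15  (via Ulver)
Dunly: 16  (via Colne)
Pirton: 19  (via Ulver)
Quorn: 22  (via Colne)
Shortest route: Colne → Quorn = 22 mi.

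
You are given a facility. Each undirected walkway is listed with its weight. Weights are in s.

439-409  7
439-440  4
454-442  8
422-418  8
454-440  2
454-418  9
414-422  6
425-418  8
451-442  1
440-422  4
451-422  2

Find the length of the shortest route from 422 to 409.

Settle nodes by increasing distance from 422:
422: 0
451: 2  (via 422)
442: 3  (via 451)
440: 4  (via 422)
454: 6  (via 440)
414: 6  (via 422)
439: 8  (via 440)
418: 8  (via 422)
409: 15  (via 439)
Shortest route: 422 → 440 → 439 → 409 = 15 s.

15 s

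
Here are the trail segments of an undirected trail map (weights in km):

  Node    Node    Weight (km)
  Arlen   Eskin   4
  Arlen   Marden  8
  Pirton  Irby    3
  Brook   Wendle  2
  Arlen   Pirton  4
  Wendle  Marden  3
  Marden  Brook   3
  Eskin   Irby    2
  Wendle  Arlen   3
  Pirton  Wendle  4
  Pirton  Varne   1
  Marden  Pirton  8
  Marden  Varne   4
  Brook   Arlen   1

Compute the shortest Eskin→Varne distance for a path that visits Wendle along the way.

12 km

Shortest Eskin→Wendle: Eskin–Arlen–Wendle = 7
Shortest Wendle→Varne: Wendle–Pirton–Varne = 5
Total via Wendle: 7 + 5 = 12 km.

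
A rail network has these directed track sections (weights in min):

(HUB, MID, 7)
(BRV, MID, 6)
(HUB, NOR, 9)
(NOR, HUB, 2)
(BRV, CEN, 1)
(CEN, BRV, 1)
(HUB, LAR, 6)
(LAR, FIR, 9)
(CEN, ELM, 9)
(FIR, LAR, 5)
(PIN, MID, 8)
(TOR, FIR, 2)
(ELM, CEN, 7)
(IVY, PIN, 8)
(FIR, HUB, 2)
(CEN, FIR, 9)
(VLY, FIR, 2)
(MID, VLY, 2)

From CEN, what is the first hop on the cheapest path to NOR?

FIR

Compare a few routes:
CEN - FIR - HUB - NOR: 9+2+9 = 20
CEN - BRV - MID - VLY - FIR - HUB - NOR: 1+6+2+2+2+9 = 22
The minimum is 20 min via CEN - FIR - HUB - NOR.
So from CEN the first move is to FIR.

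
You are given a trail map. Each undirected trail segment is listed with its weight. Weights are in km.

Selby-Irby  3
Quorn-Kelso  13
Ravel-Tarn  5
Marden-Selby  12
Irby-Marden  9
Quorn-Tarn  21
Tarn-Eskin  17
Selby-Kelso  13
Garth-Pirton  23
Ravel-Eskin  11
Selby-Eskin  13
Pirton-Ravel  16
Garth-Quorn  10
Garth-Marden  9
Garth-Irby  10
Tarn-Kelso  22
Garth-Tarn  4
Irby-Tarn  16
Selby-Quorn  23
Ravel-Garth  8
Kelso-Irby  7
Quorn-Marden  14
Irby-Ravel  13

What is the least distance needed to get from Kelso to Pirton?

36 km

Settle nodes by increasing distance from Kelso:
Kelso: 0
Irby: 7  (via Kelso)
Selby: 10  (via Irby)
Quorn: 13  (via Kelso)
Marden: 16  (via Irby)
Garth: 17  (via Irby)
Ravel: 20  (via Irby)
Tarn: 21  (via Garth)
Eskin: 23  (via Selby)
Pirton: 36  (via Ravel)
Shortest route: Kelso → Irby → Ravel → Pirton = 36 km.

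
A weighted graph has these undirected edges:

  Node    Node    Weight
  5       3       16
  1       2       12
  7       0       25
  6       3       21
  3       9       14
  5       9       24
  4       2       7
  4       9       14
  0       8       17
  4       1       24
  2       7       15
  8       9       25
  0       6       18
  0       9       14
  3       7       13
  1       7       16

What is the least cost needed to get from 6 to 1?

Candidate routes:
6 → 3 → 7 → 1: 21+13+16 = 50
6 → 3 → 7 → 2 → 1: 21+13+15+12 = 61
6 → 0 → 7 → 1: 18+25+16 = 59
Cheapest is 6 → 3 → 7 → 1 at 50.

50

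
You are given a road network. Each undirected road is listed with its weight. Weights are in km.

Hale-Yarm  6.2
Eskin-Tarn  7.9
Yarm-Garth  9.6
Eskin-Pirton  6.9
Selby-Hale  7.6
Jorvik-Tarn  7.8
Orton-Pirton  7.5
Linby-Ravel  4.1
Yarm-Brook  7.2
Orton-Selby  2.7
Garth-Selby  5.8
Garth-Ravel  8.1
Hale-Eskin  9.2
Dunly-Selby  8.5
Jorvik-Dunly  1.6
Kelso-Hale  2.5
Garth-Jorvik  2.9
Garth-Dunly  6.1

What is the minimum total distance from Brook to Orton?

Settle nodes by increasing distance from Brook:
Brook: 0
Yarm: 7.2  (via Brook)
Hale: 13.4  (via Yarm)
Kelso: 15.9  (via Hale)
Garth: 16.8  (via Yarm)
Jorvik: 19.7  (via Garth)
Selby: 21  (via Hale)
Dunly: 21.3  (via Jorvik)
Eskin: 22.6  (via Hale)
Orton: 23.7  (via Selby)
Shortest route: Brook–Yarm–Hale–Selby–Orton = 23.7 km.

23.7 km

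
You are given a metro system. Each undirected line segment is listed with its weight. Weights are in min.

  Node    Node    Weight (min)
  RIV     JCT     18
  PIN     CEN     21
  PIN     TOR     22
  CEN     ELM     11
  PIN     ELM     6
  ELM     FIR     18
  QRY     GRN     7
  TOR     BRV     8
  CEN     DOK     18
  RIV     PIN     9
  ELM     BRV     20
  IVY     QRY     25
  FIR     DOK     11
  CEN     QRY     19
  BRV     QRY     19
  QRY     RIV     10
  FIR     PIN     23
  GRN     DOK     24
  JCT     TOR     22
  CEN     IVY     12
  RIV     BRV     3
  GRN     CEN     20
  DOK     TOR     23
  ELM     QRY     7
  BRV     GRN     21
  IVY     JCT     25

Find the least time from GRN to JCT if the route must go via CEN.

57 min

Best GRN to CEN: GRN–CEN costing 20
Shortest CEN→JCT: CEN–IVY–JCT = 37
Total via CEN: 20 + 37 = 57 min.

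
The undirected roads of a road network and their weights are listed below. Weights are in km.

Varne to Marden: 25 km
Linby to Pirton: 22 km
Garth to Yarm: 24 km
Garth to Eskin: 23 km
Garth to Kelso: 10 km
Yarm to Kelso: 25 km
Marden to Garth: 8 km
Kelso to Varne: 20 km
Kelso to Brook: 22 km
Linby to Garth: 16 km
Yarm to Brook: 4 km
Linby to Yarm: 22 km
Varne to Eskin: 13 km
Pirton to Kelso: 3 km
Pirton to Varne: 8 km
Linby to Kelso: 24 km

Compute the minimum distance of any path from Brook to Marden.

36 km

Running Dijkstra from Brook:
Brook: 0
Yarm: 4  (via Brook)
Kelso: 22  (via Brook)
Pirton: 25  (via Kelso)
Linby: 26  (via Yarm)
Garth: 28  (via Yarm)
Varne: 33  (via Pirton)
Marden: 36  (via Garth)
Shortest route: Brook–Yarm–Garth–Marden = 36 km.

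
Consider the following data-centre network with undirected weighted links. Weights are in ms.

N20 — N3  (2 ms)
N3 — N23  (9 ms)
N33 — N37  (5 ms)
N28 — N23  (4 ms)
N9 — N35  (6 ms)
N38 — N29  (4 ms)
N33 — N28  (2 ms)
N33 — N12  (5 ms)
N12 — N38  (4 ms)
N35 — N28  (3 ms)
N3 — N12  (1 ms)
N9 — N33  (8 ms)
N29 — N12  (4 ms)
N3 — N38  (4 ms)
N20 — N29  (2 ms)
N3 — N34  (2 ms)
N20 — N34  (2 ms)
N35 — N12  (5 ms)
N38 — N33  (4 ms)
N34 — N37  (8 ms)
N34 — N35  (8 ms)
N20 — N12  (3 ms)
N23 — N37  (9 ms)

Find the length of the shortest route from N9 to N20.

14 ms

Shortest distances from N9:
N9: 0
N35: 6  (via N9)
N33: 8  (via N9)
N28: 9  (via N35)
N12: 11  (via N35)
N38: 12  (via N33)
N3: 12  (via N12)
N37: 13  (via N33)
N23: 13  (via N28)
N20: 14  (via N12)
Shortest route: N9 → N35 → N12 → N20 = 14 ms.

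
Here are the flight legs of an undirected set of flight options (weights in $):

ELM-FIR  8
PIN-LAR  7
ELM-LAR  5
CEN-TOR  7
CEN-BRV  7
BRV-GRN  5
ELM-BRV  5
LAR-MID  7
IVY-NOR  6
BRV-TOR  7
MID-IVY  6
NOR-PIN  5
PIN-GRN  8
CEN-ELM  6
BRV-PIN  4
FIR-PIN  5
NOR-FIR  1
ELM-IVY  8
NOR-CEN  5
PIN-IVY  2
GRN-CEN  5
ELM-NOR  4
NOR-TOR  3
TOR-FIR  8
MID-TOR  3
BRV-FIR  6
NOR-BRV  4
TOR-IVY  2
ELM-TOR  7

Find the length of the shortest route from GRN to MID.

Enumerating some paths:
GRN–CEN–TOR–MID: 5+7+3 = 15
GRN–PIN–IVY–MID: 8+2+6 = 16
GRN–CEN–NOR–TOR–MID: 5+5+3+3 = 16
Cheapest is GRN–CEN–TOR–MID at $15.

$15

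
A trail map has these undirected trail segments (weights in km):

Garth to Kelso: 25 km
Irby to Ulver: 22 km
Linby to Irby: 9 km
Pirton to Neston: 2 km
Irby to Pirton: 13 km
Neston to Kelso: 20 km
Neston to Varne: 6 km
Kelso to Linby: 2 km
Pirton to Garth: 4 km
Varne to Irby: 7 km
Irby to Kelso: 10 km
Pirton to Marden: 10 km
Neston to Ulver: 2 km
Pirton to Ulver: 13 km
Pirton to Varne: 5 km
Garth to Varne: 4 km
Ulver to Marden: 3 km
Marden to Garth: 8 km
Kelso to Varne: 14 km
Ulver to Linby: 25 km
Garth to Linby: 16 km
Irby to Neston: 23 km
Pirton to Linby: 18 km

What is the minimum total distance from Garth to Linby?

16 km

Shortest distances from Garth:
Garth: 0
Pirton: 4  (via Garth)
Varne: 4  (via Garth)
Neston: 6  (via Pirton)
Marden: 8  (via Garth)
Ulver: 8  (via Neston)
Irby: 11  (via Varne)
Linby: 16  (via Garth)
Shortest route: Garth → Linby = 16 km.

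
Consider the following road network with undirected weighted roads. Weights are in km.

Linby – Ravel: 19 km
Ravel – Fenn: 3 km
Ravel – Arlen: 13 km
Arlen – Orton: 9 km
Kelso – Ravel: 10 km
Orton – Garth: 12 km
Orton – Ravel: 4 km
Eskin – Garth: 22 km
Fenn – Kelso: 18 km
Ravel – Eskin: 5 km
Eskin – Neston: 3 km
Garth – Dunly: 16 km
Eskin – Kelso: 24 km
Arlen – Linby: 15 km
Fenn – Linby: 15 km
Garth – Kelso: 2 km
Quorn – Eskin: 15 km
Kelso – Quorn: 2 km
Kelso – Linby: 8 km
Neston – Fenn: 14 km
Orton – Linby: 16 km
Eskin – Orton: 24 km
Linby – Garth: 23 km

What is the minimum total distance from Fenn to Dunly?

31 km

Settle nodes by increasing distance from Fenn:
Fenn: 0
Ravel: 3  (via Fenn)
Orton: 7  (via Ravel)
Eskin: 8  (via Ravel)
Neston: 11  (via Eskin)
Kelso: 13  (via Ravel)
Quorn: 15  (via Kelso)
Linby: 15  (via Fenn)
Garth: 15  (via Kelso)
Arlen: 16  (via Ravel)
Dunly: 31  (via Garth)
Shortest route: Fenn–Ravel–Kelso–Garth–Dunly = 31 km.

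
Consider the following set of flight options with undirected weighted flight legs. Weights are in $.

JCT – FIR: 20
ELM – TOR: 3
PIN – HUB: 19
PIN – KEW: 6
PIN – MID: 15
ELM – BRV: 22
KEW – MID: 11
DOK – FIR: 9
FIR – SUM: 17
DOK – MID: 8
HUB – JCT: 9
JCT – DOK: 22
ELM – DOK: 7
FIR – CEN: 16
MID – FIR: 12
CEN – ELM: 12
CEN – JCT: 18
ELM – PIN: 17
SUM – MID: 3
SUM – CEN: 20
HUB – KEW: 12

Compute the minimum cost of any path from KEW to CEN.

Running Dijkstra from KEW:
KEW: 0
PIN: 6  (via KEW)
MID: 11  (via KEW)
HUB: 12  (via KEW)
SUM: 14  (via MID)
DOK: 19  (via MID)
JCT: 21  (via HUB)
FIR: 23  (via MID)
ELM: 23  (via PIN)
TOR: 26  (via ELM)
CEN: 34  (via SUM)
Shortest route: KEW → MID → SUM → CEN = $34.

$34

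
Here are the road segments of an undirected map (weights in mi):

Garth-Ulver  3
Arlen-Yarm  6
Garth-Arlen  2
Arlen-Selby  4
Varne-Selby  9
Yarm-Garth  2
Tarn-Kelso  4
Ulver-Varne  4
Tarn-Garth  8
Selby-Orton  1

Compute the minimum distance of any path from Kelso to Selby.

18 mi

Settle nodes by increasing distance from Kelso:
Kelso: 0
Tarn: 4  (via Kelso)
Garth: 12  (via Tarn)
Arlen: 14  (via Garth)
Yarm: 14  (via Garth)
Ulver: 15  (via Garth)
Selby: 18  (via Arlen)
Shortest route: Kelso → Tarn → Garth → Arlen → Selby = 18 mi.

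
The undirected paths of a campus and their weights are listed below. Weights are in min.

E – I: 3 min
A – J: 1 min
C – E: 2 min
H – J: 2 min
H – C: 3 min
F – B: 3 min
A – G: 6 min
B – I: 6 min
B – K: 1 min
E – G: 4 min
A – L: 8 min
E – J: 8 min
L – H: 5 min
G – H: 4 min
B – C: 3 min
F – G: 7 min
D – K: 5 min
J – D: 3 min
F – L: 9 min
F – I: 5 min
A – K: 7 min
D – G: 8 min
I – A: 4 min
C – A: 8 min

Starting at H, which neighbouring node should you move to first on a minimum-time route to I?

Candidate routes:
H → J → A → I: 2+1+4 = 7
H → C → E → I: 3+2+3 = 8
H → G → E → I: 4+4+3 = 11
The minimum is 7 min via H → J → A → I.
So from H the first move is to J.

J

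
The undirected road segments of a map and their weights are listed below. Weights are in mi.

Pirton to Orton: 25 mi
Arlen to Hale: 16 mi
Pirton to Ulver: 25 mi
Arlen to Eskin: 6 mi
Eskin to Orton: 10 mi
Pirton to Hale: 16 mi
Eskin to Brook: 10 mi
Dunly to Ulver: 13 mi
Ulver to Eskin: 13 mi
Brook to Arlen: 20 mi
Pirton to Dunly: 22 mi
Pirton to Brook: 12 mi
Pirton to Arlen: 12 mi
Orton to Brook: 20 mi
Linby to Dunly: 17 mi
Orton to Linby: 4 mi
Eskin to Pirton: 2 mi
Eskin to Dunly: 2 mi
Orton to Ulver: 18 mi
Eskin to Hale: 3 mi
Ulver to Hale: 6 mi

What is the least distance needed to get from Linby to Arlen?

Candidate routes:
Linby - Orton - Eskin - Arlen: 4+10+6 = 20
Linby - Dunly - Eskin - Arlen: 17+2+6 = 25
The minimum is 20 mi via Linby - Orton - Eskin - Arlen.

20 mi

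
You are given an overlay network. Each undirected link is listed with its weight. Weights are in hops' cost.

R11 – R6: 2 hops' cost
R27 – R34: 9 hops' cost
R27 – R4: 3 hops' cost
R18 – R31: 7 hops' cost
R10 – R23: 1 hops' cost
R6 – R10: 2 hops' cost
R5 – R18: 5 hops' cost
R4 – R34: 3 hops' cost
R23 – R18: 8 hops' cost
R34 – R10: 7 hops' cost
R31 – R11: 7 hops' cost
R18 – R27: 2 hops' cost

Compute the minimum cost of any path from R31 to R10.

11 hops' cost

Compare a few routes:
R31 - R18 - R23 - R10: 7+8+1 = 16
R31 - R18 - R27 - R4 - R34 - R10: 7+2+3+3+7 = 22
R31 - R11 - R6 - R10: 7+2+2 = 11
Cheapest is R31 - R11 - R6 - R10 at 11 hops' cost.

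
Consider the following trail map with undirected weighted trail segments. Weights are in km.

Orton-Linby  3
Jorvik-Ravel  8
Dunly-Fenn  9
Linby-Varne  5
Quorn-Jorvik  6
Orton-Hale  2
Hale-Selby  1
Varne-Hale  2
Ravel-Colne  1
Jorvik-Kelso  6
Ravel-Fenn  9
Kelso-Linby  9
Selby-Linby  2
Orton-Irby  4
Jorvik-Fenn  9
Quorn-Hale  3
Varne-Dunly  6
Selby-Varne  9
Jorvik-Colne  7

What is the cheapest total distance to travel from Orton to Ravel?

Compare a few routes:
Orton–Hale–Quorn–Jorvik–Ravel: 2+3+6+8 = 19
Orton–Linby–Selby–Hale–Quorn–Jorvik–Colne–Ravel: 3+2+1+3+6+7+1 = 23
Orton–Linby–Selby–Hale–Quorn–Jorvik–Ravel: 3+2+1+3+6+8 = 23
Cheapest is Orton–Hale–Quorn–Jorvik–Ravel at 19 km.

19 km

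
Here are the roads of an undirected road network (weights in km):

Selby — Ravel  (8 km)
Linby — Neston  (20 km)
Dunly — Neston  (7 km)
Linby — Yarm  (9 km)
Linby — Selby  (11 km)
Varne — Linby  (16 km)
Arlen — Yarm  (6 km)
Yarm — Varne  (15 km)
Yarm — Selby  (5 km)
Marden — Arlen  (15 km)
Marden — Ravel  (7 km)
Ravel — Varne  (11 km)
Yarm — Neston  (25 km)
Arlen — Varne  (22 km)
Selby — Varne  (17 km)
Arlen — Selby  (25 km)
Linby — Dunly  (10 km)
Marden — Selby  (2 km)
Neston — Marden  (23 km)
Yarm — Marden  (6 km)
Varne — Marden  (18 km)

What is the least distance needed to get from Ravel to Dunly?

Settle nodes by increasing distance from Ravel:
Ravel: 0
Marden: 7  (via Ravel)
Selby: 8  (via Ravel)
Varne: 11  (via Ravel)
Yarm: 13  (via Marden)
Arlen: 19  (via Yarm)
Linby: 19  (via Selby)
Dunly: 29  (via Linby)
Shortest route: Ravel–Selby–Linby–Dunly = 29 km.

29 km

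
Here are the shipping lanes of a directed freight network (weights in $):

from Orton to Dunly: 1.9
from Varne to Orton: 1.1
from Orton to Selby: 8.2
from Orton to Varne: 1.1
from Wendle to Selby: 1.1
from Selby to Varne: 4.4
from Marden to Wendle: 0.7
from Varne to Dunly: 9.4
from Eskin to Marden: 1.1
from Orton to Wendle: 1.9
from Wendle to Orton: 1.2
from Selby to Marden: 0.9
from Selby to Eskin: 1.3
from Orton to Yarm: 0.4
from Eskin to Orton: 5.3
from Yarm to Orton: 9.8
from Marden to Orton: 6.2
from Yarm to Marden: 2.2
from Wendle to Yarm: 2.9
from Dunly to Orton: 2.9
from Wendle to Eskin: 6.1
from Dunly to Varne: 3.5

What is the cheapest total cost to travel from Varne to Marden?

$3.7

Running Dijkstra from Varne:
Varne: 0
Orton: 1.1  (via Varne)
Yarm: 1.5  (via Orton)
Dunly: 3  (via Orton)
Wendle: 3  (via Orton)
Marden: 3.7  (via Yarm)
Shortest route: Varne–Orton–Yarm–Marden = $3.7.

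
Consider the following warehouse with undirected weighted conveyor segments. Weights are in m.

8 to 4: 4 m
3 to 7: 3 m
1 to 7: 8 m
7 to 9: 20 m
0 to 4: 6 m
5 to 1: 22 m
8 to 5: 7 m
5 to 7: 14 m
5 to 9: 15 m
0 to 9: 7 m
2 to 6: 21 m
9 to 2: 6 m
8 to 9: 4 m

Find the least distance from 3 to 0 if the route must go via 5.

34 m

Best 3 to 5: 3 → 7 → 5 costing 17
Best 5 to 0: 5 → 8 → 4 → 0 costing 17
Total via 5: 17 + 17 = 34 m.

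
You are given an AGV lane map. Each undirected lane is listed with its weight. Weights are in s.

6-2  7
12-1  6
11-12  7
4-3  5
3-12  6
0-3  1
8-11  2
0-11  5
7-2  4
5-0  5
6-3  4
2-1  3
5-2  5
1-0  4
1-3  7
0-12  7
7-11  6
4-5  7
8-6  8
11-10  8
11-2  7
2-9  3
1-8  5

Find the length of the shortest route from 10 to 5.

Candidate routes:
10–11–0–5: 8+5+5 = 18
10–11–2–5: 8+7+5 = 20
10–11–8–1–2–5: 8+2+5+3+5 = 23
The minimum is 18 s via 10–11–0–5.

18 s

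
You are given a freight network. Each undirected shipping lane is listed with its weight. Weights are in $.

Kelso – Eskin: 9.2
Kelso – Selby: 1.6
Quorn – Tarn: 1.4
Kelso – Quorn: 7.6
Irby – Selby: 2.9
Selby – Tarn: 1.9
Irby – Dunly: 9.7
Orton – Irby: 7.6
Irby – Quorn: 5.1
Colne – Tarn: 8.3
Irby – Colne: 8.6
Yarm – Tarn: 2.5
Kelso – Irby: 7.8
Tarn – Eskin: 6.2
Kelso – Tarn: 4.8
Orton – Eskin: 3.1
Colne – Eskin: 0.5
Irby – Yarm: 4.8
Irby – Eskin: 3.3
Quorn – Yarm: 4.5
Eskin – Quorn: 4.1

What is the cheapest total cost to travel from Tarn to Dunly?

Settle nodes by increasing distance from Tarn:
Tarn: 0
Quorn: 1.4  (via Tarn)
Selby: 1.9  (via Tarn)
Yarm: 2.5  (via Tarn)
Kelso: 3.5  (via Selby)
Irby: 4.8  (via Selby)
Eskin: 5.5  (via Quorn)
Colne: 6  (via Eskin)
Orton: 8.6  (via Eskin)
Dunly: 14.5  (via Irby)
Shortest route: Tarn → Selby → Irby → Dunly = $14.5.

$14.5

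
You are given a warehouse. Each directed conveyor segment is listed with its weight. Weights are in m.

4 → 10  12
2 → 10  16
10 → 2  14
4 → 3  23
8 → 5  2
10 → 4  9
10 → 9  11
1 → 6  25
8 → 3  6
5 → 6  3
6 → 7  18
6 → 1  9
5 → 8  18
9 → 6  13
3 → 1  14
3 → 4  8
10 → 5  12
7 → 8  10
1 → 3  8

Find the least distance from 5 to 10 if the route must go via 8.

Best 5 to 8: 5 → 8 costing 18
Shortest 8→10: 8 → 3 → 4 → 10 = 26
Total via 8: 18 + 26 = 44 m.

44 m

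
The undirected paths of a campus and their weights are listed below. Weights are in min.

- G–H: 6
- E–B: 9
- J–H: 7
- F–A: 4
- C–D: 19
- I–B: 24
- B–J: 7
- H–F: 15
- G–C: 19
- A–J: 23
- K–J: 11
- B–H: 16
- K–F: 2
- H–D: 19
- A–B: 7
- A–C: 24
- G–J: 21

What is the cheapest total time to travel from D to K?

Enumerating some paths:
D → H → F → K: 19+15+2 = 36
D → H → J → B → A → F → K: 19+7+7+7+4+2 = 46
D → H → J → K: 19+7+11 = 37
Cheapest is D → H → F → K at 36 min.

36 min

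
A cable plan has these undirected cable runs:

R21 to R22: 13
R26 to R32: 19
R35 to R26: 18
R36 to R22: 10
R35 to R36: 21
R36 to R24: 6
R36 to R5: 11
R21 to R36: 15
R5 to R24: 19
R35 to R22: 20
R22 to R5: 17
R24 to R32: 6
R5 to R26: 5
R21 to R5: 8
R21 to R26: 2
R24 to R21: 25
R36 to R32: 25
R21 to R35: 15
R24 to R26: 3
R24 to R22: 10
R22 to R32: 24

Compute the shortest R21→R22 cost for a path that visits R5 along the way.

24

Shortest R21→R5: R21 → R26 → R5 = 7
Shortest R5→R22: R5 → R22 = 17
Total via R5: 7 + 17 = 24.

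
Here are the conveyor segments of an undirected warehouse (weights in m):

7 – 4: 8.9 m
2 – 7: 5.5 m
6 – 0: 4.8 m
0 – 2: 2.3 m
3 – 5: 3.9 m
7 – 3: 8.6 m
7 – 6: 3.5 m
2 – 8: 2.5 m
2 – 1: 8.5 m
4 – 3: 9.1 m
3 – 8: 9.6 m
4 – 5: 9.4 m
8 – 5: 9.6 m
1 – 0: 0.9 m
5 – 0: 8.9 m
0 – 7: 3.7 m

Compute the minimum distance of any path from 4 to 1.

Candidate routes:
4 → 7 → 6 → 0 → 1: 8.9+3.5+4.8+0.9 = 18.1
4 → 7 → 2 → 0 → 1: 8.9+5.5+2.3+0.9 = 17.6
4 → 7 → 0 → 1: 8.9+3.7+0.9 = 13.5
Cheapest is 4 → 7 → 0 → 1 at 13.5 m.

13.5 m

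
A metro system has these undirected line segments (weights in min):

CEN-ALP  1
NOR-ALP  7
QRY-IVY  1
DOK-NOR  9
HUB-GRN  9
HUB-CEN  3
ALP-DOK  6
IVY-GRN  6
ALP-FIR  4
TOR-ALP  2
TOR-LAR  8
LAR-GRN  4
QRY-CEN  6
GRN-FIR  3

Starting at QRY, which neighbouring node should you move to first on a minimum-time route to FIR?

Compare a few routes:
QRY–IVY–GRN–FIR: 1+6+3 = 10
QRY–CEN–ALP–FIR: 6+1+4 = 11
The minimum is 10 min via QRY–IVY–GRN–FIR.
So from QRY the first move is to IVY.

IVY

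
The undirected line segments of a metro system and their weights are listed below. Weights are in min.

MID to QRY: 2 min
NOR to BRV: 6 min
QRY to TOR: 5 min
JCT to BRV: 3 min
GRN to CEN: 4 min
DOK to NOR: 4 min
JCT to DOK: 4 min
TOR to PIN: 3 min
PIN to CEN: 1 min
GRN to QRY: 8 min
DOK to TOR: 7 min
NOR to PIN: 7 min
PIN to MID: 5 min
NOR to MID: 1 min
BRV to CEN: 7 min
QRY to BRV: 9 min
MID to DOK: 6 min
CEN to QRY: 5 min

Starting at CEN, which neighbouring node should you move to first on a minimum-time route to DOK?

Enumerating some paths:
CEN - PIN - NOR - DOK: 1+7+4 = 12
CEN - QRY - MID - NOR - DOK: 5+2+1+4 = 12
CEN - PIN - TOR - DOK: 1+3+7 = 11
The minimum is 11 min via CEN - PIN - TOR - DOK.
So from CEN the first move is to PIN.

PIN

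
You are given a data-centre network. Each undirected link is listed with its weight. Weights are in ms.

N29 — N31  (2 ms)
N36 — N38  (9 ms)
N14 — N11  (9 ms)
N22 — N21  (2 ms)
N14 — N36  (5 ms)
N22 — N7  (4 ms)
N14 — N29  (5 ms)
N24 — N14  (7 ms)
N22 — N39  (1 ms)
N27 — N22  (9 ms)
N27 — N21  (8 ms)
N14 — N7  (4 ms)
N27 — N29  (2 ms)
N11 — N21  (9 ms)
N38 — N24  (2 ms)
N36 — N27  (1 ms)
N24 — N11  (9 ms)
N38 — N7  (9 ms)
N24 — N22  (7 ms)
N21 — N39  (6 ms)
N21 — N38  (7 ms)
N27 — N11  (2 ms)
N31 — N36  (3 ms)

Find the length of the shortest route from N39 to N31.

14 ms

Shortest distances from N39:
N39: 0
N22: 1  (via N39)
N21: 3  (via N22)
N7: 5  (via N22)
N24: 8  (via N22)
N14: 9  (via N7)
N27: 10  (via N22)
N38: 10  (via N21)
N36: 11  (via N27)
N11: 12  (via N21)
N29: 12  (via N27)
N31: 14  (via N36)
Shortest route: N39 → N22 → N27 → N36 → N31 = 14 ms.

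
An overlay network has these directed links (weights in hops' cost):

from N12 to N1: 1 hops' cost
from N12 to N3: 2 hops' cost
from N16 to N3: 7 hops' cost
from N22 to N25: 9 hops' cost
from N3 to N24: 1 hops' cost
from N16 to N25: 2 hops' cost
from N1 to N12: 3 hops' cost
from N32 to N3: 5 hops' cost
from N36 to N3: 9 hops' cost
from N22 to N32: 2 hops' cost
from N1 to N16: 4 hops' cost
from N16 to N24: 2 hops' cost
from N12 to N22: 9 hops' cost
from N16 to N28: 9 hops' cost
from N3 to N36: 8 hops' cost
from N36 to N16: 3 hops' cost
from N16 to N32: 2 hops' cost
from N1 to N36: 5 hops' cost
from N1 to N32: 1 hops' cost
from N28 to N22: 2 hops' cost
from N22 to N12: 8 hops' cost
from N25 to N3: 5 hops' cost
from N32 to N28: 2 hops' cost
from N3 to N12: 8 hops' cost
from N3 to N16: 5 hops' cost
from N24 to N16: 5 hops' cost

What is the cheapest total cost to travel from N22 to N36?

14 hops' cost

Shortest distances from N22:
N22: 0
N32: 2  (via N22)
N28: 4  (via N32)
N3: 7  (via N32)
N24: 8  (via N3)
N12: 8  (via N22)
N25: 9  (via N22)
N1: 9  (via N12)
N16: 12  (via N3)
N36: 14  (via N1)
Shortest route: N22–N12–N1–N36 = 14 hops' cost.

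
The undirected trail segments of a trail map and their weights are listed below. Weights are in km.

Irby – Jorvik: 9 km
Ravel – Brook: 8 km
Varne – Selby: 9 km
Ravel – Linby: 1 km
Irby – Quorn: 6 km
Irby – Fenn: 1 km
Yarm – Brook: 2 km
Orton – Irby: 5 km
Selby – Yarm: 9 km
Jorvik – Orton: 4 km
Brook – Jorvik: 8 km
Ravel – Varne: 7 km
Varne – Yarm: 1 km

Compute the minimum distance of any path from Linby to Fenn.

27 km

Settle nodes by increasing distance from Linby:
Linby: 0
Ravel: 1  (via Linby)
Varne: 8  (via Ravel)
Yarm: 9  (via Varne)
Brook: 9  (via Ravel)
Selby: 17  (via Varne)
Jorvik: 17  (via Brook)
Orton: 21  (via Jorvik)
Irby: 26  (via Jorvik)
Fenn: 27  (via Irby)
Shortest route: Linby → Ravel → Brook → Jorvik → Irby → Fenn = 27 km.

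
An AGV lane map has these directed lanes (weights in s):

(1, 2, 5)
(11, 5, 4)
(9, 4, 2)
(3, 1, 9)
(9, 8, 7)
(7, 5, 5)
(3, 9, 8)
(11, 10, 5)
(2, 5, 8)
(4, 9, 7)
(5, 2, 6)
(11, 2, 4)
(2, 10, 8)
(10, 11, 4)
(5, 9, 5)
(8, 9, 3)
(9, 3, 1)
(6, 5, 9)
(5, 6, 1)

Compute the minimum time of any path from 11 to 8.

Shortest distances from 11:
11: 0
2: 4  (via 11)
5: 4  (via 11)
6: 5  (via 5)
10: 5  (via 11)
9: 9  (via 5)
3: 10  (via 9)
4: 11  (via 9)
8: 16  (via 9)
Shortest route: 11 → 5 → 9 → 8 = 16 s.

16 s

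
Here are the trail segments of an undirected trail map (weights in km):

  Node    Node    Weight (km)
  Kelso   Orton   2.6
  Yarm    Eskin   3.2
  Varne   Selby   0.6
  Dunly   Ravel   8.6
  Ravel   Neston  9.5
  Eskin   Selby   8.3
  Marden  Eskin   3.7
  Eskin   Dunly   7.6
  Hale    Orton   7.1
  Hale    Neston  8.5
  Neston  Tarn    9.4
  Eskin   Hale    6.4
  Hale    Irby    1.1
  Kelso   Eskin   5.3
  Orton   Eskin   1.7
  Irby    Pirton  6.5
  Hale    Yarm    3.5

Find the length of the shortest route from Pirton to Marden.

Enumerating some paths:
Pirton - Irby - Hale - Eskin - Marden: 6.5+1.1+6.4+3.7 = 17.7
Pirton - Irby - Hale - Yarm - Eskin - Marden: 6.5+1.1+3.5+3.2+3.7 = 18
Cheapest is Pirton - Irby - Hale - Eskin - Marden at 17.7 km.

17.7 km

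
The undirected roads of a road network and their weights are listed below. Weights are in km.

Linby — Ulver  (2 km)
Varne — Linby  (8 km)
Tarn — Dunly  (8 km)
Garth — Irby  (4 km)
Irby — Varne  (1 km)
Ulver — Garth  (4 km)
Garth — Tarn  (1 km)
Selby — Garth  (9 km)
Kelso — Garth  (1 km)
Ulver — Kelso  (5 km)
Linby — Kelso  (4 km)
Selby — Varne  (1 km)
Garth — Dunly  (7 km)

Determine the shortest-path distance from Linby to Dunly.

12 km

Settle nodes by increasing distance from Linby:
Linby: 0
Ulver: 2  (via Linby)
Kelso: 4  (via Linby)
Garth: 5  (via Kelso)
Tarn: 6  (via Garth)
Varne: 8  (via Linby)
Selby: 9  (via Varne)
Irby: 9  (via Garth)
Dunly: 12  (via Garth)
Shortest route: Linby → Kelso → Garth → Dunly = 12 km.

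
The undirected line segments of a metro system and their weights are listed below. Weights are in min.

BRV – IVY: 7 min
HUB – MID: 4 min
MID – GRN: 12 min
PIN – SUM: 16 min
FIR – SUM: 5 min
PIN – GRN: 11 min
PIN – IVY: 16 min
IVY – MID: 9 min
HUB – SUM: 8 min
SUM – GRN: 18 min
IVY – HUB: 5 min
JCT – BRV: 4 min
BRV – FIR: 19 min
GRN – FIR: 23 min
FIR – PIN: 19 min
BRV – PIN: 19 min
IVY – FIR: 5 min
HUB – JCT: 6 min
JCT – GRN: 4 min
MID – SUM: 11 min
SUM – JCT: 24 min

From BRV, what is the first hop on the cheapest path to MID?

Candidate routes:
BRV - IVY - HUB - MID: 7+5+4 = 16
BRV - JCT - HUB - MID: 4+6+4 = 14
Cheapest is BRV - JCT - HUB - MID at 14 min.
So from BRV the first move is to JCT.

JCT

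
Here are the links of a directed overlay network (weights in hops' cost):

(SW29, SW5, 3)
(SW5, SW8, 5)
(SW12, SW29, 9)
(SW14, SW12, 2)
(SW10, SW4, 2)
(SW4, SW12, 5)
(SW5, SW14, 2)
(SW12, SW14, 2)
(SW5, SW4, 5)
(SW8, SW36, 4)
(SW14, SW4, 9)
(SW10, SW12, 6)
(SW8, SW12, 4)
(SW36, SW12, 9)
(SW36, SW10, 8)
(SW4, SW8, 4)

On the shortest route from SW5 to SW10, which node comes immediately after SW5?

Candidate routes:
SW5 - SW8 - SW36 - SW10: 5+4+8 = 17
SW5 - SW4 - SW8 - SW36 - SW10: 5+4+4+8 = 21
The minimum is 17 hops' cost via SW5 - SW8 - SW36 - SW10.
So from SW5 the first move is to SW8.

SW8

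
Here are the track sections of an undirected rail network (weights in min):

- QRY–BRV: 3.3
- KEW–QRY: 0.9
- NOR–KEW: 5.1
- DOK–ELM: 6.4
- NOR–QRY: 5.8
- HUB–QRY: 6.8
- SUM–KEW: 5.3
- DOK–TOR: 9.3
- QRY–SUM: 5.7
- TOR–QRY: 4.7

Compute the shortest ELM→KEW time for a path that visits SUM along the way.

31.4 min

Best ELM to SUM: ELM–DOK–TOR–QRY–SUM costing 26.1
Best SUM to KEW: SUM–KEW costing 5.3
Total via SUM: 26.1 + 5.3 = 31.4 min.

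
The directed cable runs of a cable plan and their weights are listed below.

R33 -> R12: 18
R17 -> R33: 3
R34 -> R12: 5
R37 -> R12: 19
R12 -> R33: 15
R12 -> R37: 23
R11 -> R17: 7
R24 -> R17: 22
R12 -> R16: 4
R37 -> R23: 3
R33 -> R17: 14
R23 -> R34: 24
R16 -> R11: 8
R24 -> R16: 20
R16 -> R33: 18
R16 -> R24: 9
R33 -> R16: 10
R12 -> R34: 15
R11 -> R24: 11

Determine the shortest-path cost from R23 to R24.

Enumerating some paths:
R23 - R34 - R12 - R33 - R16 - R24: 24+5+15+10+9 = 63
R23 - R34 - R12 - R16 - R24: 24+5+4+9 = 42
R23 - R34 - R12 - R16 - R11 - R24: 24+5+4+8+11 = 52
R23 - R34 - R12 - R33 - R16 - R11 - R24: 24+5+15+10+8+11 = 73
Cheapest is R23 - R34 - R12 - R16 - R24 at 42.

42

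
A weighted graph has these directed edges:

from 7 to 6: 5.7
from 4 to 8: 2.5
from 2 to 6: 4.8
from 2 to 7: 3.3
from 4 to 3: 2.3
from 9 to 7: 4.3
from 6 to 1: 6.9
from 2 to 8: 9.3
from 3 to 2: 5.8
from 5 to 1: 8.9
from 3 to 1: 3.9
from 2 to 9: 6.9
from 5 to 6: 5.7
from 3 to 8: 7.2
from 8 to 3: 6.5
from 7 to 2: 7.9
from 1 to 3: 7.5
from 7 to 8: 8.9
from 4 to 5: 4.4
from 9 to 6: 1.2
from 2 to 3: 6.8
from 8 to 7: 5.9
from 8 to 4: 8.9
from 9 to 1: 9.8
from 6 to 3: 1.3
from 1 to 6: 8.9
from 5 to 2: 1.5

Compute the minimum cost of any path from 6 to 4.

17.4

Settle nodes by increasing distance from 6:
6: 0
3: 1.3  (via 6)
1: 5.2  (via 3)
2: 7.1  (via 3)
8: 8.5  (via 3)
7: 10.4  (via 2)
9: 14  (via 2)
4: 17.4  (via 8)
Shortest route: 6 → 3 → 8 → 4 = 17.4.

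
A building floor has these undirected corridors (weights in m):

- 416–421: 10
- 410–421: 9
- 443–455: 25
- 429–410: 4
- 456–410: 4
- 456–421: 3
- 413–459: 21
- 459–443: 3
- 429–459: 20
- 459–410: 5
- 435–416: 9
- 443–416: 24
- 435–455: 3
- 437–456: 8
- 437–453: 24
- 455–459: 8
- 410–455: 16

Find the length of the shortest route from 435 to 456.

Compare a few routes:
435 → 416 → 421 → 456: 9+10+3 = 22
435 → 455 → 410 → 456: 3+16+4 = 23
435 → 455 → 459 → 410 → 456: 3+8+5+4 = 20
Cheapest is 435 → 455 → 459 → 410 → 456 at 20 m.

20 m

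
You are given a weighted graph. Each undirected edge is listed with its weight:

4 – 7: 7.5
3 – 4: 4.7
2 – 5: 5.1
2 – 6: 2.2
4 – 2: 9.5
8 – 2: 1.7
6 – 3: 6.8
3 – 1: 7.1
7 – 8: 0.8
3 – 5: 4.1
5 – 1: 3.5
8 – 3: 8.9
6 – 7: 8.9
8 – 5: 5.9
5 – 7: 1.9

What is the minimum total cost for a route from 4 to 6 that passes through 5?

15.4

Shortest 4→5: 4–3–5 = 8.8
Best 5 to 6: 5–7–8–2–6 costing 6.6
Total via 5: 8.8 + 6.6 = 15.4.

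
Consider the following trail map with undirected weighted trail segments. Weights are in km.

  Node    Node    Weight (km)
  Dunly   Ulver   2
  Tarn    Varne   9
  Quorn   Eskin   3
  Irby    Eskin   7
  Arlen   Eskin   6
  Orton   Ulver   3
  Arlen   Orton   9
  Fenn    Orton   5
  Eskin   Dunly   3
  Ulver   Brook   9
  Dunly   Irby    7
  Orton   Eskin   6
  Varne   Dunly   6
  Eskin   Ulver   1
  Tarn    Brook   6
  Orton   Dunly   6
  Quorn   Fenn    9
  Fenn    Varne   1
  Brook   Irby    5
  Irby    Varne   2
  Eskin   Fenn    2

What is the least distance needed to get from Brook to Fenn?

Settle nodes by increasing distance from Brook:
Brook: 0
Irby: 5  (via Brook)
Tarn: 6  (via Brook)
Varne: 7  (via Irby)
Fenn: 8  (via Varne)
Shortest route: Brook → Irby → Varne → Fenn = 8 km.

8 km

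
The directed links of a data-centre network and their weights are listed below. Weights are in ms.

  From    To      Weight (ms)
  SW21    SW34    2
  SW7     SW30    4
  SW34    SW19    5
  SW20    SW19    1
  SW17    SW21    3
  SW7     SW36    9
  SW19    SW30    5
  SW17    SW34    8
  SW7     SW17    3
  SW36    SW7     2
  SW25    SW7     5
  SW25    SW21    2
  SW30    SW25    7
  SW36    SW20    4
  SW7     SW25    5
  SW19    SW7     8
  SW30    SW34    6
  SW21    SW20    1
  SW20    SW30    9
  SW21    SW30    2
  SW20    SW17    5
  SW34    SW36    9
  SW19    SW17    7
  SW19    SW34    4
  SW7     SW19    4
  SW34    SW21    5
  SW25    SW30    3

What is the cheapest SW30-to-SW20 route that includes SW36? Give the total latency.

Best SW30 to SW36: SW30 → SW34 → SW36 costing 15
Best SW36 to SW20: SW36 → SW20 costing 4
Total via SW36: 15 + 4 = 19 ms.

19 ms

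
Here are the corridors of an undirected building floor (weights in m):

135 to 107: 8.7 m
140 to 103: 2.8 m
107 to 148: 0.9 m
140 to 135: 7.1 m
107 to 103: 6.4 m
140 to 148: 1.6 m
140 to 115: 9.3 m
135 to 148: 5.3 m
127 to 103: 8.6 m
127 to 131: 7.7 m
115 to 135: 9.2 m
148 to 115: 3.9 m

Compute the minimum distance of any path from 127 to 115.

16.9 m

Running Dijkstra from 127:
127: 0
131: 7.7  (via 127)
103: 8.6  (via 127)
140: 11.4  (via 103)
148: 13  (via 140)
107: 13.9  (via 148)
115: 16.9  (via 148)
Shortest route: 127–103–140–148–115 = 16.9 m.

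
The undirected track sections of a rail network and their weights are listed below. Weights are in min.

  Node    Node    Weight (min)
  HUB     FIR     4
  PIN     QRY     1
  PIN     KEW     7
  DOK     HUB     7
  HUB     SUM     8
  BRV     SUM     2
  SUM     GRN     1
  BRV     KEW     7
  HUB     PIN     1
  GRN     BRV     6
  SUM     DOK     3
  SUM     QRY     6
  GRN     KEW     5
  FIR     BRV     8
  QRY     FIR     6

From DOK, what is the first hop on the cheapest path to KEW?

SUM

Enumerating some paths:
DOK - SUM - BRV - KEW: 3+2+7 = 12
DOK - HUB - PIN - KEW: 7+1+7 = 15
DOK - SUM - GRN - KEW: 3+1+5 = 9
The minimum is 9 min via DOK - SUM - GRN - KEW.
So from DOK the first move is to SUM.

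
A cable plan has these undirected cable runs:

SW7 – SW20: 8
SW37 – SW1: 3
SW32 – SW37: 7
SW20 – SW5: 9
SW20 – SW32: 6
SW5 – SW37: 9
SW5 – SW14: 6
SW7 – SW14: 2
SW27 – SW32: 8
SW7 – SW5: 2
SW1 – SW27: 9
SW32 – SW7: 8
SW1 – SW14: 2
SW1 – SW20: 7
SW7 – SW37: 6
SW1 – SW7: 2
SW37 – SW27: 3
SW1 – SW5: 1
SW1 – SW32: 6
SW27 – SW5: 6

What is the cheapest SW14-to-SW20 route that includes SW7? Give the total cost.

10

Shortest SW14→SW7: SW14 → SW7 = 2
Shortest SW7→SW20: SW7 → SW20 = 8
Total via SW7: 2 + 8 = 10.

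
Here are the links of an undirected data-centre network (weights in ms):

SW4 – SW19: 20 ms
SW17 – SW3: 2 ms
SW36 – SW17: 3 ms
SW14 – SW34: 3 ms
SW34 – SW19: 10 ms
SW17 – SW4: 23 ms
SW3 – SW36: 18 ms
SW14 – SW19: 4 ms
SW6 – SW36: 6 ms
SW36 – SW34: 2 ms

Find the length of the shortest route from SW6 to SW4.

Enumerating some paths:
SW6 - SW36 - SW34 - SW14 - SW19 - SW4: 6+2+3+4+20 = 35
SW6 - SW36 - SW3 - SW17 - SW4: 6+18+2+23 = 49
SW6 - SW36 - SW17 - SW4: 6+3+23 = 32
SW6 - SW36 - SW34 - SW19 - SW4: 6+2+10+20 = 38
Cheapest is SW6 - SW36 - SW17 - SW4 at 32 ms.

32 ms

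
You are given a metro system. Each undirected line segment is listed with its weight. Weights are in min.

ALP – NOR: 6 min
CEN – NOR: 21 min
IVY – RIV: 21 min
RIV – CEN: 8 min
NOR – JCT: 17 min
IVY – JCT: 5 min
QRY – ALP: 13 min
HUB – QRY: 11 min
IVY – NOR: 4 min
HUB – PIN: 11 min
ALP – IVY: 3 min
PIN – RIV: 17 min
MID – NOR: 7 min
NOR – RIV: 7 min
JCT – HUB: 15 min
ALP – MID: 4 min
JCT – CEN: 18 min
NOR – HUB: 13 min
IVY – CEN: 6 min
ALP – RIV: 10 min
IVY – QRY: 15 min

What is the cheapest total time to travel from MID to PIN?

Compare a few routes:
MID → ALP → NOR → HUB → PIN: 4+6+13+11 = 34
MID → ALP → RIV → PIN: 4+10+17 = 31
MID → ALP → NOR → RIV → PIN: 4+6+7+17 = 34
Cheapest is MID → ALP → RIV → PIN at 31 min.

31 min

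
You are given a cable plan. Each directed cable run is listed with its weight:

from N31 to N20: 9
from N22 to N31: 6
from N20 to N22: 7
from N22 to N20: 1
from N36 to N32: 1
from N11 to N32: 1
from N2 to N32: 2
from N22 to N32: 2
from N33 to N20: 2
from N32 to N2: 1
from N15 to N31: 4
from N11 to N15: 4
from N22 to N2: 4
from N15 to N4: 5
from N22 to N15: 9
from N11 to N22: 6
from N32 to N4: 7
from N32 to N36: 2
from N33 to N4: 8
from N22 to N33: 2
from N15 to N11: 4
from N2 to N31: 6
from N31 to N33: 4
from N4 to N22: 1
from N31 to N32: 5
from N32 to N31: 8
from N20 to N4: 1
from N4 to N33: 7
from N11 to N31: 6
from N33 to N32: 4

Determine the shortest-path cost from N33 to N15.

Running Dijkstra from N33:
N33: 0
N20: 2  (via N33)
N4: 3  (via N20)
N32: 4  (via N33)
N22: 4  (via N4)
N2: 5  (via N32)
N36: 6  (via N32)
N31: 10  (via N22)
N15: 13  (via N22)
Shortest route: N33–N20–N4–N22–N15 = 13.

13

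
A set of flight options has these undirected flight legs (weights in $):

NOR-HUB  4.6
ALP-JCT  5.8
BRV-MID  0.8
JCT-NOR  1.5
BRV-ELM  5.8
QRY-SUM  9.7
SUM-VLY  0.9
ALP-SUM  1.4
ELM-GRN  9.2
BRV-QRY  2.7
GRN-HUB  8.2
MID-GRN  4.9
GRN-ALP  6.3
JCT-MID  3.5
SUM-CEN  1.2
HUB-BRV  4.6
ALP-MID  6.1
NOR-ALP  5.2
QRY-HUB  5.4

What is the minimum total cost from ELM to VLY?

$15

Enumerating some paths:
ELM - GRN - ALP - SUM - VLY: 9.2+6.3+1.4+0.9 = 17.8
ELM - BRV - MID - ALP - SUM - VLY: 5.8+0.8+6.1+1.4+0.9 = 15
ELM - BRV - MID - JCT - NOR - ALP - SUM - VLY: 5.8+0.8+3.5+1.5+5.2+1.4+0.9 = 19.1
ELM - BRV - MID - JCT - ALP - SUM - VLY: 5.8+0.8+3.5+5.8+1.4+0.9 = 18.2
Cheapest is ELM - BRV - MID - ALP - SUM - VLY at $15.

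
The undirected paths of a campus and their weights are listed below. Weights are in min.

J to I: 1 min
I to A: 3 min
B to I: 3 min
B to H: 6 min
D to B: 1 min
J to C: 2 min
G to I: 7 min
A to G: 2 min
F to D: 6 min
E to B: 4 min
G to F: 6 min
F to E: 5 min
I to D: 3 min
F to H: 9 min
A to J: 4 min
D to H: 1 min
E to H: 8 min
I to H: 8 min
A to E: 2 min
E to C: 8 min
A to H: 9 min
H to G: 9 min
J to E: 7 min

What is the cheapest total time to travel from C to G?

8 min

Settle nodes by increasing distance from C:
C: 0
J: 2  (via C)
I: 3  (via J)
A: 6  (via J)
B: 6  (via I)
D: 6  (via I)
H: 7  (via D)
E: 8  (via C)
G: 8  (via A)
Shortest route: C–J–A–G = 8 min.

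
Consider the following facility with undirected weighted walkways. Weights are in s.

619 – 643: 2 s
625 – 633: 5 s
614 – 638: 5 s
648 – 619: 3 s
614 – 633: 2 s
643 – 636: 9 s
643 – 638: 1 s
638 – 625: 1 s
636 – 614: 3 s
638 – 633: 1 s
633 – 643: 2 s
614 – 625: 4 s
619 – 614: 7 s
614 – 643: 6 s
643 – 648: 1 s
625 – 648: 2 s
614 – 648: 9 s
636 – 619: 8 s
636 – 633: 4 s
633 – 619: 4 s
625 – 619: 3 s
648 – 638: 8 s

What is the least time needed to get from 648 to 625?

Compare a few routes:
648–625: 2 = 2
648–643–633–638–625: 1+2+1+1 = 5
648–643–638–625: 1+1+1 = 3
Cheapest is 648–625 at 2 s.

2 s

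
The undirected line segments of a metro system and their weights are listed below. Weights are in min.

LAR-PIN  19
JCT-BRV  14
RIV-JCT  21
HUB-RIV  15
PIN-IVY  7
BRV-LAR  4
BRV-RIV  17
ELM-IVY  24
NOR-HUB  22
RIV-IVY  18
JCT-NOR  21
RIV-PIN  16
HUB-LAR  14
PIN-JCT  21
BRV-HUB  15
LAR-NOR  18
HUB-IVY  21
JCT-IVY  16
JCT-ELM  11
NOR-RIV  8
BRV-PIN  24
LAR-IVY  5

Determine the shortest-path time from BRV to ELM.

Shortest distances from BRV:
BRV: 0
LAR: 4  (via BRV)
IVY: 9  (via LAR)
JCT: 14  (via BRV)
HUB: 15  (via BRV)
PIN: 16  (via IVY)
RIV: 17  (via BRV)
NOR: 22  (via LAR)
ELM: 25  (via JCT)
Shortest route: BRV–JCT–ELM = 25 min.

25 min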